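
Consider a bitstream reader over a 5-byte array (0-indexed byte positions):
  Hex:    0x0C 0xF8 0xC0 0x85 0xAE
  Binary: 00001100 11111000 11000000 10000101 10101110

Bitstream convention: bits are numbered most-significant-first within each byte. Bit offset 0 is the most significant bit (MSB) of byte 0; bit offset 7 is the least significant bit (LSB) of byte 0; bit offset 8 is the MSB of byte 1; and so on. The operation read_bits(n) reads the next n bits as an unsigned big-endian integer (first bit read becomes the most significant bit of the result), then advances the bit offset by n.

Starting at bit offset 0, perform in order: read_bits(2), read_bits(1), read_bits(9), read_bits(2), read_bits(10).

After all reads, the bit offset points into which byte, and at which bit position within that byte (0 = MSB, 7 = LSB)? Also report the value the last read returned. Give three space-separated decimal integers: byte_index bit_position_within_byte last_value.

Answer: 3 0 192

Derivation:
Read 1: bits[0:2] width=2 -> value=0 (bin 00); offset now 2 = byte 0 bit 2; 38 bits remain
Read 2: bits[2:3] width=1 -> value=0 (bin 0); offset now 3 = byte 0 bit 3; 37 bits remain
Read 3: bits[3:12] width=9 -> value=207 (bin 011001111); offset now 12 = byte 1 bit 4; 28 bits remain
Read 4: bits[12:14] width=2 -> value=2 (bin 10); offset now 14 = byte 1 bit 6; 26 bits remain
Read 5: bits[14:24] width=10 -> value=192 (bin 0011000000); offset now 24 = byte 3 bit 0; 16 bits remain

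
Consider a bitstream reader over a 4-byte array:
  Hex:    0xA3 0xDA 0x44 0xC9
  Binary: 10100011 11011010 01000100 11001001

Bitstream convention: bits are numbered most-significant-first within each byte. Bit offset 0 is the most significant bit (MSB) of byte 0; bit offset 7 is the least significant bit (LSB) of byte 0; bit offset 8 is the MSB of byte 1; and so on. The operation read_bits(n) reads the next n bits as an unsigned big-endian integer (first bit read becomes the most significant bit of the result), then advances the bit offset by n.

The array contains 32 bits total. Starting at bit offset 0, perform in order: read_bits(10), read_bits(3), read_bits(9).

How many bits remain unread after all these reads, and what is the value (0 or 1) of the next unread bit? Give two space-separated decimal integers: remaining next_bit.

Read 1: bits[0:10] width=10 -> value=655 (bin 1010001111); offset now 10 = byte 1 bit 2; 22 bits remain
Read 2: bits[10:13] width=3 -> value=3 (bin 011); offset now 13 = byte 1 bit 5; 19 bits remain
Read 3: bits[13:22] width=9 -> value=145 (bin 010010001); offset now 22 = byte 2 bit 6; 10 bits remain

Answer: 10 0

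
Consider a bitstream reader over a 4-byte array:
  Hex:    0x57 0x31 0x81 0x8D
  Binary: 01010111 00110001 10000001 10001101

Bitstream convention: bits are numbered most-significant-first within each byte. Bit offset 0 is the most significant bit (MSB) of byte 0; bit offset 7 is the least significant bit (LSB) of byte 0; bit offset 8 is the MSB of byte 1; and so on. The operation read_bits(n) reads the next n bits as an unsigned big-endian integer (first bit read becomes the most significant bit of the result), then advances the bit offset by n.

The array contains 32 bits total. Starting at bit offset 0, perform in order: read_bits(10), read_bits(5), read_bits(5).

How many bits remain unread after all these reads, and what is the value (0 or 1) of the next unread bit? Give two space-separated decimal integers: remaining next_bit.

Read 1: bits[0:10] width=10 -> value=348 (bin 0101011100); offset now 10 = byte 1 bit 2; 22 bits remain
Read 2: bits[10:15] width=5 -> value=24 (bin 11000); offset now 15 = byte 1 bit 7; 17 bits remain
Read 3: bits[15:20] width=5 -> value=24 (bin 11000); offset now 20 = byte 2 bit 4; 12 bits remain

Answer: 12 0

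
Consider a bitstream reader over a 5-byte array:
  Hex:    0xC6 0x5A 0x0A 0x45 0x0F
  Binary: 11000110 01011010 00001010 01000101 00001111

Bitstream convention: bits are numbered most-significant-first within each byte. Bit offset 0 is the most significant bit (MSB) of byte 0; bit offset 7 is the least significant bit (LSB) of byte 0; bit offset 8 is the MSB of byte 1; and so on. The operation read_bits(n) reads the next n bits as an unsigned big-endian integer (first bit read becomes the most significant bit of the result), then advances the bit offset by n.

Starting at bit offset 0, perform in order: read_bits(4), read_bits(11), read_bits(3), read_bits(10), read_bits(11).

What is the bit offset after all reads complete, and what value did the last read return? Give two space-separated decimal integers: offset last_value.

Read 1: bits[0:4] width=4 -> value=12 (bin 1100); offset now 4 = byte 0 bit 4; 36 bits remain
Read 2: bits[4:15] width=11 -> value=813 (bin 01100101101); offset now 15 = byte 1 bit 7; 25 bits remain
Read 3: bits[15:18] width=3 -> value=0 (bin 000); offset now 18 = byte 2 bit 2; 22 bits remain
Read 4: bits[18:28] width=10 -> value=164 (bin 0010100100); offset now 28 = byte 3 bit 4; 12 bits remain
Read 5: bits[28:39] width=11 -> value=647 (bin 01010000111); offset now 39 = byte 4 bit 7; 1 bits remain

Answer: 39 647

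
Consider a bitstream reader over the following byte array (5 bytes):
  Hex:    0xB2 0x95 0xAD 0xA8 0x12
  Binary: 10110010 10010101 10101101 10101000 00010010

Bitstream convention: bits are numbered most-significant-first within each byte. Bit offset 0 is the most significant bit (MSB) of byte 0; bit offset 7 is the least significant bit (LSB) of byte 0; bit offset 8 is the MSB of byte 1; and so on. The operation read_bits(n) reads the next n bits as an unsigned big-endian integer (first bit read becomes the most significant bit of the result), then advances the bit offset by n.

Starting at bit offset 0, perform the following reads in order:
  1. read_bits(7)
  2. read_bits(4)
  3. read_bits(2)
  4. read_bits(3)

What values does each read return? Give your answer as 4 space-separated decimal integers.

Read 1: bits[0:7] width=7 -> value=89 (bin 1011001); offset now 7 = byte 0 bit 7; 33 bits remain
Read 2: bits[7:11] width=4 -> value=4 (bin 0100); offset now 11 = byte 1 bit 3; 29 bits remain
Read 3: bits[11:13] width=2 -> value=2 (bin 10); offset now 13 = byte 1 bit 5; 27 bits remain
Read 4: bits[13:16] width=3 -> value=5 (bin 101); offset now 16 = byte 2 bit 0; 24 bits remain

Answer: 89 4 2 5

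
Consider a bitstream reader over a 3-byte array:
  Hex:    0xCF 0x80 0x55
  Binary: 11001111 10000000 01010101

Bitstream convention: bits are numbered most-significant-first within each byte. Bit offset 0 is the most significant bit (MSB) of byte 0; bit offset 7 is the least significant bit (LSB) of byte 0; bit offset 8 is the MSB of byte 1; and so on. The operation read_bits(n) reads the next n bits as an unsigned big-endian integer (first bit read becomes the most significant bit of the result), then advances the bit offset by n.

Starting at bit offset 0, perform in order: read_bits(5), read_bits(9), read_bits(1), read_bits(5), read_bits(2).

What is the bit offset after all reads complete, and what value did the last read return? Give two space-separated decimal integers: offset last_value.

Read 1: bits[0:5] width=5 -> value=25 (bin 11001); offset now 5 = byte 0 bit 5; 19 bits remain
Read 2: bits[5:14] width=9 -> value=480 (bin 111100000); offset now 14 = byte 1 bit 6; 10 bits remain
Read 3: bits[14:15] width=1 -> value=0 (bin 0); offset now 15 = byte 1 bit 7; 9 bits remain
Read 4: bits[15:20] width=5 -> value=5 (bin 00101); offset now 20 = byte 2 bit 4; 4 bits remain
Read 5: bits[20:22] width=2 -> value=1 (bin 01); offset now 22 = byte 2 bit 6; 2 bits remain

Answer: 22 1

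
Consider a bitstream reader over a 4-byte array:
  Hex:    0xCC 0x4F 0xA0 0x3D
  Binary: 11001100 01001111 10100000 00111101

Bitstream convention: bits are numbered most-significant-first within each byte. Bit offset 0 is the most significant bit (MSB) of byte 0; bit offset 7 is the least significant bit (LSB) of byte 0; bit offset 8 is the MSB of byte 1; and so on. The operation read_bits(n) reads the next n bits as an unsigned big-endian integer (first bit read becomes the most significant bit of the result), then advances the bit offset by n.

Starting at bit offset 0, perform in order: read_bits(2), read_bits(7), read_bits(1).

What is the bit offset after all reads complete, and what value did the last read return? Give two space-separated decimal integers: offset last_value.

Answer: 10 1

Derivation:
Read 1: bits[0:2] width=2 -> value=3 (bin 11); offset now 2 = byte 0 bit 2; 30 bits remain
Read 2: bits[2:9] width=7 -> value=24 (bin 0011000); offset now 9 = byte 1 bit 1; 23 bits remain
Read 3: bits[9:10] width=1 -> value=1 (bin 1); offset now 10 = byte 1 bit 2; 22 bits remain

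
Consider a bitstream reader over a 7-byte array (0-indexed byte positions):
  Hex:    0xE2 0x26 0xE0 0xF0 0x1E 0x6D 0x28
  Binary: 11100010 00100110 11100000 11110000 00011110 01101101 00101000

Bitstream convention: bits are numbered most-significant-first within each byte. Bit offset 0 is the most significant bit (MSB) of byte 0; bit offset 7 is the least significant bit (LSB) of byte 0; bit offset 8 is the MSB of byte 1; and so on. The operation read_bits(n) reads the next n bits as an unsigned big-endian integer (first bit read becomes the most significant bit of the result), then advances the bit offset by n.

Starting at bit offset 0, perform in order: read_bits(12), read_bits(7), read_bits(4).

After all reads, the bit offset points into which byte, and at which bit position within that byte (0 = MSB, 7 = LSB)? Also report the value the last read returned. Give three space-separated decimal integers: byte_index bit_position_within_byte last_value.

Read 1: bits[0:12] width=12 -> value=3618 (bin 111000100010); offset now 12 = byte 1 bit 4; 44 bits remain
Read 2: bits[12:19] width=7 -> value=55 (bin 0110111); offset now 19 = byte 2 bit 3; 37 bits remain
Read 3: bits[19:23] width=4 -> value=0 (bin 0000); offset now 23 = byte 2 bit 7; 33 bits remain

Answer: 2 7 0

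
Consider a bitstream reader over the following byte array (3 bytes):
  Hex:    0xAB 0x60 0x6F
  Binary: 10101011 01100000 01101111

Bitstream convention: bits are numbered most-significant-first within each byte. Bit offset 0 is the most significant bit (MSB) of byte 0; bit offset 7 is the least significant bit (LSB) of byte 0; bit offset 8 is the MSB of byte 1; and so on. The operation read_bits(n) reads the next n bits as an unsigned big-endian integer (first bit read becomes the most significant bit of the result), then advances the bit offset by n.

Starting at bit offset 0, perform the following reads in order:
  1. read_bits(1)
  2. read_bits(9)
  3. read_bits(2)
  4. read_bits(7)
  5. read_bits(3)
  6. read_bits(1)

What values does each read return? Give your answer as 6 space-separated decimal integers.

Answer: 1 173 2 3 3 1

Derivation:
Read 1: bits[0:1] width=1 -> value=1 (bin 1); offset now 1 = byte 0 bit 1; 23 bits remain
Read 2: bits[1:10] width=9 -> value=173 (bin 010101101); offset now 10 = byte 1 bit 2; 14 bits remain
Read 3: bits[10:12] width=2 -> value=2 (bin 10); offset now 12 = byte 1 bit 4; 12 bits remain
Read 4: bits[12:19] width=7 -> value=3 (bin 0000011); offset now 19 = byte 2 bit 3; 5 bits remain
Read 5: bits[19:22] width=3 -> value=3 (bin 011); offset now 22 = byte 2 bit 6; 2 bits remain
Read 6: bits[22:23] width=1 -> value=1 (bin 1); offset now 23 = byte 2 bit 7; 1 bits remain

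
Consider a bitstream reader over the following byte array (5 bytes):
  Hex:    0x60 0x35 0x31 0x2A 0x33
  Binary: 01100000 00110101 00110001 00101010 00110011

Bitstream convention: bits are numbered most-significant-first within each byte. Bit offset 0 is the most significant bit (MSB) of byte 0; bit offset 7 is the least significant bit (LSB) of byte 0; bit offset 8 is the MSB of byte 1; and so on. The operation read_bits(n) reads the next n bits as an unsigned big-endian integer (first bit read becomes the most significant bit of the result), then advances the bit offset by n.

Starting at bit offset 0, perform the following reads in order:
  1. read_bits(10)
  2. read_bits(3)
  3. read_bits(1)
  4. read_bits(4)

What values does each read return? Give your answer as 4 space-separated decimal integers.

Read 1: bits[0:10] width=10 -> value=384 (bin 0110000000); offset now 10 = byte 1 bit 2; 30 bits remain
Read 2: bits[10:13] width=3 -> value=6 (bin 110); offset now 13 = byte 1 bit 5; 27 bits remain
Read 3: bits[13:14] width=1 -> value=1 (bin 1); offset now 14 = byte 1 bit 6; 26 bits remain
Read 4: bits[14:18] width=4 -> value=4 (bin 0100); offset now 18 = byte 2 bit 2; 22 bits remain

Answer: 384 6 1 4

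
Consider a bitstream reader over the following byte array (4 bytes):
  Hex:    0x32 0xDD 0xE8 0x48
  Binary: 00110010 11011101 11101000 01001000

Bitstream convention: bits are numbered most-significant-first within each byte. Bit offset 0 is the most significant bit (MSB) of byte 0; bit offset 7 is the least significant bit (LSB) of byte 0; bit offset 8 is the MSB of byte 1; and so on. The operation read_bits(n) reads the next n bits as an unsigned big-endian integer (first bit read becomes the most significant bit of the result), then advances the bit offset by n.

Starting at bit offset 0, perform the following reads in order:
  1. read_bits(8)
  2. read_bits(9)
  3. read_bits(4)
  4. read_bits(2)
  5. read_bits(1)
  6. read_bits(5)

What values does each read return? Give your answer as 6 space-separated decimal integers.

Answer: 50 443 13 0 0 9

Derivation:
Read 1: bits[0:8] width=8 -> value=50 (bin 00110010); offset now 8 = byte 1 bit 0; 24 bits remain
Read 2: bits[8:17] width=9 -> value=443 (bin 110111011); offset now 17 = byte 2 bit 1; 15 bits remain
Read 3: bits[17:21] width=4 -> value=13 (bin 1101); offset now 21 = byte 2 bit 5; 11 bits remain
Read 4: bits[21:23] width=2 -> value=0 (bin 00); offset now 23 = byte 2 bit 7; 9 bits remain
Read 5: bits[23:24] width=1 -> value=0 (bin 0); offset now 24 = byte 3 bit 0; 8 bits remain
Read 6: bits[24:29] width=5 -> value=9 (bin 01001); offset now 29 = byte 3 bit 5; 3 bits remain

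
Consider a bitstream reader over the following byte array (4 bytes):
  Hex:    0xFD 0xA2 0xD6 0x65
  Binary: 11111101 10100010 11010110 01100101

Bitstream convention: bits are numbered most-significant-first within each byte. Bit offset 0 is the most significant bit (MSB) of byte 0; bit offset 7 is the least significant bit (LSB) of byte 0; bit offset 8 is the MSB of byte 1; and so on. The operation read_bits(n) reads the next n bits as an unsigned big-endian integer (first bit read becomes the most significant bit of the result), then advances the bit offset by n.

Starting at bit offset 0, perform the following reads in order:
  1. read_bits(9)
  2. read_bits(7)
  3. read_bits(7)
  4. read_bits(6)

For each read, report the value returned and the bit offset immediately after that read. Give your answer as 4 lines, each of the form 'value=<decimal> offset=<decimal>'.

Read 1: bits[0:9] width=9 -> value=507 (bin 111111011); offset now 9 = byte 1 bit 1; 23 bits remain
Read 2: bits[9:16] width=7 -> value=34 (bin 0100010); offset now 16 = byte 2 bit 0; 16 bits remain
Read 3: bits[16:23] width=7 -> value=107 (bin 1101011); offset now 23 = byte 2 bit 7; 9 bits remain
Read 4: bits[23:29] width=6 -> value=12 (bin 001100); offset now 29 = byte 3 bit 5; 3 bits remain

Answer: value=507 offset=9
value=34 offset=16
value=107 offset=23
value=12 offset=29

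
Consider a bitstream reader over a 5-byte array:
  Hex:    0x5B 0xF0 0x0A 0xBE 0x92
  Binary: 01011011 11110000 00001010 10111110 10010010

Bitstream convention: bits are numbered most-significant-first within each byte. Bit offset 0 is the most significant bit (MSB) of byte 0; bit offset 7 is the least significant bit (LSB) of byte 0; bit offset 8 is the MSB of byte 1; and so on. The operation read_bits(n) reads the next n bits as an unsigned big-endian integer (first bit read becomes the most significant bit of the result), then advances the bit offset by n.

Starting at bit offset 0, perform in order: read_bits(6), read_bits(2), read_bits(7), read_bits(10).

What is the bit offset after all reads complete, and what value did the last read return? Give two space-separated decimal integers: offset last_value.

Read 1: bits[0:6] width=6 -> value=22 (bin 010110); offset now 6 = byte 0 bit 6; 34 bits remain
Read 2: bits[6:8] width=2 -> value=3 (bin 11); offset now 8 = byte 1 bit 0; 32 bits remain
Read 3: bits[8:15] width=7 -> value=120 (bin 1111000); offset now 15 = byte 1 bit 7; 25 bits remain
Read 4: bits[15:25] width=10 -> value=21 (bin 0000010101); offset now 25 = byte 3 bit 1; 15 bits remain

Answer: 25 21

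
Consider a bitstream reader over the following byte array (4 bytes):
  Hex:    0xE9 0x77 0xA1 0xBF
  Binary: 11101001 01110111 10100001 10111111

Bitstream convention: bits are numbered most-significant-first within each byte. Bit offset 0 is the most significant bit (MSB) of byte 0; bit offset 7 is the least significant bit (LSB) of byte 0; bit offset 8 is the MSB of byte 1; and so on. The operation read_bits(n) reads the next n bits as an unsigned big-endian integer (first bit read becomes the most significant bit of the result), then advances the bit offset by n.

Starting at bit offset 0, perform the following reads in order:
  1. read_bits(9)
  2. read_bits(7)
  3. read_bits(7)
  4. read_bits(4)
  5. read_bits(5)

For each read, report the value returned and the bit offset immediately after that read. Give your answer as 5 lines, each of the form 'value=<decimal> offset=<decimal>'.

Read 1: bits[0:9] width=9 -> value=466 (bin 111010010); offset now 9 = byte 1 bit 1; 23 bits remain
Read 2: bits[9:16] width=7 -> value=119 (bin 1110111); offset now 16 = byte 2 bit 0; 16 bits remain
Read 3: bits[16:23] width=7 -> value=80 (bin 1010000); offset now 23 = byte 2 bit 7; 9 bits remain
Read 4: bits[23:27] width=4 -> value=13 (bin 1101); offset now 27 = byte 3 bit 3; 5 bits remain
Read 5: bits[27:32] width=5 -> value=31 (bin 11111); offset now 32 = byte 4 bit 0; 0 bits remain

Answer: value=466 offset=9
value=119 offset=16
value=80 offset=23
value=13 offset=27
value=31 offset=32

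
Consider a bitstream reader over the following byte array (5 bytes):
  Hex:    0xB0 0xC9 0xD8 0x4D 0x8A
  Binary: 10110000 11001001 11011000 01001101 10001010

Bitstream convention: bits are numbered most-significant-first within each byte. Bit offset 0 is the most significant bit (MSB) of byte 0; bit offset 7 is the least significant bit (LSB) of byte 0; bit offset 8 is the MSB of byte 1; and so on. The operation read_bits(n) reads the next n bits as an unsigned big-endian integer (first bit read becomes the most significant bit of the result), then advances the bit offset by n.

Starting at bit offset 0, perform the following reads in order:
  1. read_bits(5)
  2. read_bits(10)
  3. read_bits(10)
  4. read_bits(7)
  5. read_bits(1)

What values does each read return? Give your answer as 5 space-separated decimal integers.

Answer: 22 100 944 77 1

Derivation:
Read 1: bits[0:5] width=5 -> value=22 (bin 10110); offset now 5 = byte 0 bit 5; 35 bits remain
Read 2: bits[5:15] width=10 -> value=100 (bin 0001100100); offset now 15 = byte 1 bit 7; 25 bits remain
Read 3: bits[15:25] width=10 -> value=944 (bin 1110110000); offset now 25 = byte 3 bit 1; 15 bits remain
Read 4: bits[25:32] width=7 -> value=77 (bin 1001101); offset now 32 = byte 4 bit 0; 8 bits remain
Read 5: bits[32:33] width=1 -> value=1 (bin 1); offset now 33 = byte 4 bit 1; 7 bits remain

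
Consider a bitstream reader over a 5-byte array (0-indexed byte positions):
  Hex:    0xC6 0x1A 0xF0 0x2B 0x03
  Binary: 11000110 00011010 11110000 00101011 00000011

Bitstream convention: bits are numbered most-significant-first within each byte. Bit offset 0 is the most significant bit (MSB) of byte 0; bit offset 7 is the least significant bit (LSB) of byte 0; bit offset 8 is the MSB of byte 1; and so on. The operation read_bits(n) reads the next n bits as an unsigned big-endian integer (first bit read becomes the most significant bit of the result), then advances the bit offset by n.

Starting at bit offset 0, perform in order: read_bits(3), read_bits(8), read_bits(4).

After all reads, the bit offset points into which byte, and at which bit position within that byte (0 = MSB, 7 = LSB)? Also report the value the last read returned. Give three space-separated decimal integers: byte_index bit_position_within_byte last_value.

Read 1: bits[0:3] width=3 -> value=6 (bin 110); offset now 3 = byte 0 bit 3; 37 bits remain
Read 2: bits[3:11] width=8 -> value=48 (bin 00110000); offset now 11 = byte 1 bit 3; 29 bits remain
Read 3: bits[11:15] width=4 -> value=13 (bin 1101); offset now 15 = byte 1 bit 7; 25 bits remain

Answer: 1 7 13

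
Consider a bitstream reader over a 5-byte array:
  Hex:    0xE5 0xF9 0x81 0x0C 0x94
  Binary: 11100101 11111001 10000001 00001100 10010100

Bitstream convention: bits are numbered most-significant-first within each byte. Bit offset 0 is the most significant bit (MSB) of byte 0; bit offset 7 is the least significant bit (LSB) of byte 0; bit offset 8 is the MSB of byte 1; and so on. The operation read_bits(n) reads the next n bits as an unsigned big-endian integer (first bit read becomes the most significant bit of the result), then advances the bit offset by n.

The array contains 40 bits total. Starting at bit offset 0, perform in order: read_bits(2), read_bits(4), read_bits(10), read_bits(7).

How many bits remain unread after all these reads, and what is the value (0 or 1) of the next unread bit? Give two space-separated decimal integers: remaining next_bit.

Answer: 17 1

Derivation:
Read 1: bits[0:2] width=2 -> value=3 (bin 11); offset now 2 = byte 0 bit 2; 38 bits remain
Read 2: bits[2:6] width=4 -> value=9 (bin 1001); offset now 6 = byte 0 bit 6; 34 bits remain
Read 3: bits[6:16] width=10 -> value=505 (bin 0111111001); offset now 16 = byte 2 bit 0; 24 bits remain
Read 4: bits[16:23] width=7 -> value=64 (bin 1000000); offset now 23 = byte 2 bit 7; 17 bits remain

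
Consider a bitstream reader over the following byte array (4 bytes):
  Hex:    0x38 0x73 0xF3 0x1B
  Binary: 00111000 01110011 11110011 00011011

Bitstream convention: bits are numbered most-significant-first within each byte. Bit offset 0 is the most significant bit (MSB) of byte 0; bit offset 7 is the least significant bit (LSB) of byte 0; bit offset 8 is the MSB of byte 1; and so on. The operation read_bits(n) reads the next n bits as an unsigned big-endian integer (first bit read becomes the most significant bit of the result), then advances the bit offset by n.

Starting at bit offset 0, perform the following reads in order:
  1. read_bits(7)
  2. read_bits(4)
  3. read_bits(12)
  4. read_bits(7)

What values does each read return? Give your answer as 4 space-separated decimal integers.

Read 1: bits[0:7] width=7 -> value=28 (bin 0011100); offset now 7 = byte 0 bit 7; 25 bits remain
Read 2: bits[7:11] width=4 -> value=3 (bin 0011); offset now 11 = byte 1 bit 3; 21 bits remain
Read 3: bits[11:23] width=12 -> value=2553 (bin 100111111001); offset now 23 = byte 2 bit 7; 9 bits remain
Read 4: bits[23:30] width=7 -> value=70 (bin 1000110); offset now 30 = byte 3 bit 6; 2 bits remain

Answer: 28 3 2553 70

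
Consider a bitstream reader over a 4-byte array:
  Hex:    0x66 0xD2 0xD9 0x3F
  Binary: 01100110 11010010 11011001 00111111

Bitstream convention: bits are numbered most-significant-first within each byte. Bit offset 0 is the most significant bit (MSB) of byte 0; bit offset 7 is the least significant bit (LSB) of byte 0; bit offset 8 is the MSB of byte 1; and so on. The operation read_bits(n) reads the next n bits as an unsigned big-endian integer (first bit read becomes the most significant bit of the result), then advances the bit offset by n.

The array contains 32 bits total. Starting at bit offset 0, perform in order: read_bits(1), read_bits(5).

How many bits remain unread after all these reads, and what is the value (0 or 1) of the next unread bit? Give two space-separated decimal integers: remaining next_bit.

Answer: 26 1

Derivation:
Read 1: bits[0:1] width=1 -> value=0 (bin 0); offset now 1 = byte 0 bit 1; 31 bits remain
Read 2: bits[1:6] width=5 -> value=25 (bin 11001); offset now 6 = byte 0 bit 6; 26 bits remain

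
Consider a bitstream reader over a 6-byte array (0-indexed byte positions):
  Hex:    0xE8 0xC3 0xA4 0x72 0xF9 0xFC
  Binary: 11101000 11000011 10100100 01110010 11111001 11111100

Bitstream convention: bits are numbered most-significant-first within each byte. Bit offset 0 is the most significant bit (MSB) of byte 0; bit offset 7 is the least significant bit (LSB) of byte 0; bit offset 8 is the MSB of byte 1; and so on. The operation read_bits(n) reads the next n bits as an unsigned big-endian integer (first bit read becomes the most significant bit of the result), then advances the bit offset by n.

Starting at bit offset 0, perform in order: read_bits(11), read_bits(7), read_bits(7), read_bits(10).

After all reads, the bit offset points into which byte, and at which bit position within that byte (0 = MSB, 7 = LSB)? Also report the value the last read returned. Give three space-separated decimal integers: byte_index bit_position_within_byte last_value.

Read 1: bits[0:11] width=11 -> value=1862 (bin 11101000110); offset now 11 = byte 1 bit 3; 37 bits remain
Read 2: bits[11:18] width=7 -> value=14 (bin 0001110); offset now 18 = byte 2 bit 2; 30 bits remain
Read 3: bits[18:25] width=7 -> value=72 (bin 1001000); offset now 25 = byte 3 bit 1; 23 bits remain
Read 4: bits[25:35] width=10 -> value=919 (bin 1110010111); offset now 35 = byte 4 bit 3; 13 bits remain

Answer: 4 3 919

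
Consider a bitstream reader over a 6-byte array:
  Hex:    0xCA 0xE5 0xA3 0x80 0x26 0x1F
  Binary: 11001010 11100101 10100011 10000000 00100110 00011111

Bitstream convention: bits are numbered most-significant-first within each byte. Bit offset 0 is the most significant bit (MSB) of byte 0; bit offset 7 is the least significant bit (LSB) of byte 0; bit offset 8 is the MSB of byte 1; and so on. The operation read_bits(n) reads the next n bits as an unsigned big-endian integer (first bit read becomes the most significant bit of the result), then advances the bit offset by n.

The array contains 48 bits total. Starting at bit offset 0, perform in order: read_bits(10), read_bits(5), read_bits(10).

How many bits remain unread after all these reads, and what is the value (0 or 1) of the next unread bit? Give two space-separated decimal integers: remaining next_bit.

Answer: 23 0

Derivation:
Read 1: bits[0:10] width=10 -> value=811 (bin 1100101011); offset now 10 = byte 1 bit 2; 38 bits remain
Read 2: bits[10:15] width=5 -> value=18 (bin 10010); offset now 15 = byte 1 bit 7; 33 bits remain
Read 3: bits[15:25] width=10 -> value=839 (bin 1101000111); offset now 25 = byte 3 bit 1; 23 bits remain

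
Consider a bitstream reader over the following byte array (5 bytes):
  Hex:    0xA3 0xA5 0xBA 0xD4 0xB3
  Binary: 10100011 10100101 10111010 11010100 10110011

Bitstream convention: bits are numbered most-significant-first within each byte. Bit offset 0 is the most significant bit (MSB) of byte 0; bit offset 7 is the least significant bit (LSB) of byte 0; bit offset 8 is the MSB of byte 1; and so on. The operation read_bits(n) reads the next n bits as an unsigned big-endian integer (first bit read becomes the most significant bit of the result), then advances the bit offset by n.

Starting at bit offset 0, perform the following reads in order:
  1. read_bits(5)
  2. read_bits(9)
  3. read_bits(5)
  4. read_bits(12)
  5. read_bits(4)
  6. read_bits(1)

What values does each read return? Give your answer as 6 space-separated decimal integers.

Answer: 20 233 13 3434 5 1

Derivation:
Read 1: bits[0:5] width=5 -> value=20 (bin 10100); offset now 5 = byte 0 bit 5; 35 bits remain
Read 2: bits[5:14] width=9 -> value=233 (bin 011101001); offset now 14 = byte 1 bit 6; 26 bits remain
Read 3: bits[14:19] width=5 -> value=13 (bin 01101); offset now 19 = byte 2 bit 3; 21 bits remain
Read 4: bits[19:31] width=12 -> value=3434 (bin 110101101010); offset now 31 = byte 3 bit 7; 9 bits remain
Read 5: bits[31:35] width=4 -> value=5 (bin 0101); offset now 35 = byte 4 bit 3; 5 bits remain
Read 6: bits[35:36] width=1 -> value=1 (bin 1); offset now 36 = byte 4 bit 4; 4 bits remain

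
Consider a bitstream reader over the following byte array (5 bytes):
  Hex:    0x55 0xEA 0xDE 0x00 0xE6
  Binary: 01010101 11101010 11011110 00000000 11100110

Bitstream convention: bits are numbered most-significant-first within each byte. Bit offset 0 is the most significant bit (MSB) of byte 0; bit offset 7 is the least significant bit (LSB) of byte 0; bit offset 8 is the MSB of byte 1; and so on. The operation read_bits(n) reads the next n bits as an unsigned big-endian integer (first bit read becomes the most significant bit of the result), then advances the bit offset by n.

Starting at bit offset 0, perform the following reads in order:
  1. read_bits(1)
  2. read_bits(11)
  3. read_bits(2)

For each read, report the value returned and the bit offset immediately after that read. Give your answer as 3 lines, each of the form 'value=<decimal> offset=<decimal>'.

Answer: value=0 offset=1
value=1374 offset=12
value=2 offset=14

Derivation:
Read 1: bits[0:1] width=1 -> value=0 (bin 0); offset now 1 = byte 0 bit 1; 39 bits remain
Read 2: bits[1:12] width=11 -> value=1374 (bin 10101011110); offset now 12 = byte 1 bit 4; 28 bits remain
Read 3: bits[12:14] width=2 -> value=2 (bin 10); offset now 14 = byte 1 bit 6; 26 bits remain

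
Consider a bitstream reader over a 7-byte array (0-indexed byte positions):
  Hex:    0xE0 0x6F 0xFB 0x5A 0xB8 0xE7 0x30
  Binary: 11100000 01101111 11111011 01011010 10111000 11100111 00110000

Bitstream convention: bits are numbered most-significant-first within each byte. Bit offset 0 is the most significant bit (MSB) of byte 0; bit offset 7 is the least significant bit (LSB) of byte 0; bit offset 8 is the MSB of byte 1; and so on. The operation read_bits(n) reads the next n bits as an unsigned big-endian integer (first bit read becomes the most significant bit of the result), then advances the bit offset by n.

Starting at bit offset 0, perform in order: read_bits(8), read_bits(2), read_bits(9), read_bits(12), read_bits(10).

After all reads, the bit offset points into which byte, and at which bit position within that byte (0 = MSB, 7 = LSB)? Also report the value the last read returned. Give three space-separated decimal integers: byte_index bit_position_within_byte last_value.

Read 1: bits[0:8] width=8 -> value=224 (bin 11100000); offset now 8 = byte 1 bit 0; 48 bits remain
Read 2: bits[8:10] width=2 -> value=1 (bin 01); offset now 10 = byte 1 bit 2; 46 bits remain
Read 3: bits[10:19] width=9 -> value=383 (bin 101111111); offset now 19 = byte 2 bit 3; 37 bits remain
Read 4: bits[19:31] width=12 -> value=3501 (bin 110110101101); offset now 31 = byte 3 bit 7; 25 bits remain
Read 5: bits[31:41] width=10 -> value=369 (bin 0101110001); offset now 41 = byte 5 bit 1; 15 bits remain

Answer: 5 1 369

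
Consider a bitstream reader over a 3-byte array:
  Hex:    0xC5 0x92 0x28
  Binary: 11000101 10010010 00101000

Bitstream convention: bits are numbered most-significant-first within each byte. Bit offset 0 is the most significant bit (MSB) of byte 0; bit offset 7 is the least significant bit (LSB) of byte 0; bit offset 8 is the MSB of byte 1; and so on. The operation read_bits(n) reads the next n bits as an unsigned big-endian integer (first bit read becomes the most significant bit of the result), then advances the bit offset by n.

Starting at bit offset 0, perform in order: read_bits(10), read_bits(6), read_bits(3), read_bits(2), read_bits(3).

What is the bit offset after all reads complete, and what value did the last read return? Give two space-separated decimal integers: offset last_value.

Read 1: bits[0:10] width=10 -> value=790 (bin 1100010110); offset now 10 = byte 1 bit 2; 14 bits remain
Read 2: bits[10:16] width=6 -> value=18 (bin 010010); offset now 16 = byte 2 bit 0; 8 bits remain
Read 3: bits[16:19] width=3 -> value=1 (bin 001); offset now 19 = byte 2 bit 3; 5 bits remain
Read 4: bits[19:21] width=2 -> value=1 (bin 01); offset now 21 = byte 2 bit 5; 3 bits remain
Read 5: bits[21:24] width=3 -> value=0 (bin 000); offset now 24 = byte 3 bit 0; 0 bits remain

Answer: 24 0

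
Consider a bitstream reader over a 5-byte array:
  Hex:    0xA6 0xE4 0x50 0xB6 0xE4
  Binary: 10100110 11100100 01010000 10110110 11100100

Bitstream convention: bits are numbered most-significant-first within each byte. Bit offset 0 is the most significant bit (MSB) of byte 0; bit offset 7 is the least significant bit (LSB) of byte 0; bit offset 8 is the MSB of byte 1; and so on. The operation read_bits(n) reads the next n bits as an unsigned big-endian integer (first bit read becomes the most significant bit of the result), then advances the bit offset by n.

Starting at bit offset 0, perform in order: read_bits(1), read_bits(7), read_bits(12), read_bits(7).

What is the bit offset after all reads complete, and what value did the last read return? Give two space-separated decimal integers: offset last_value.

Read 1: bits[0:1] width=1 -> value=1 (bin 1); offset now 1 = byte 0 bit 1; 39 bits remain
Read 2: bits[1:8] width=7 -> value=38 (bin 0100110); offset now 8 = byte 1 bit 0; 32 bits remain
Read 3: bits[8:20] width=12 -> value=3653 (bin 111001000101); offset now 20 = byte 2 bit 4; 20 bits remain
Read 4: bits[20:27] width=7 -> value=5 (bin 0000101); offset now 27 = byte 3 bit 3; 13 bits remain

Answer: 27 5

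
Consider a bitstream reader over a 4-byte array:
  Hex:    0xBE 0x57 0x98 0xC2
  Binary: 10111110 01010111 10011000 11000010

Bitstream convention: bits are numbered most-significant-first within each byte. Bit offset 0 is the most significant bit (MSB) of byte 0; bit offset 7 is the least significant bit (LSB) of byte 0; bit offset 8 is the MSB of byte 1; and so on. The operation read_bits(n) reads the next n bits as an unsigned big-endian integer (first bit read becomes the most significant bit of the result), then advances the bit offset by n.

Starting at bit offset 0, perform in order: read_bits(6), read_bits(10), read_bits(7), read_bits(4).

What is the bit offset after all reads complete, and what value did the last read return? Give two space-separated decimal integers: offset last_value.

Read 1: bits[0:6] width=6 -> value=47 (bin 101111); offset now 6 = byte 0 bit 6; 26 bits remain
Read 2: bits[6:16] width=10 -> value=599 (bin 1001010111); offset now 16 = byte 2 bit 0; 16 bits remain
Read 3: bits[16:23] width=7 -> value=76 (bin 1001100); offset now 23 = byte 2 bit 7; 9 bits remain
Read 4: bits[23:27] width=4 -> value=6 (bin 0110); offset now 27 = byte 3 bit 3; 5 bits remain

Answer: 27 6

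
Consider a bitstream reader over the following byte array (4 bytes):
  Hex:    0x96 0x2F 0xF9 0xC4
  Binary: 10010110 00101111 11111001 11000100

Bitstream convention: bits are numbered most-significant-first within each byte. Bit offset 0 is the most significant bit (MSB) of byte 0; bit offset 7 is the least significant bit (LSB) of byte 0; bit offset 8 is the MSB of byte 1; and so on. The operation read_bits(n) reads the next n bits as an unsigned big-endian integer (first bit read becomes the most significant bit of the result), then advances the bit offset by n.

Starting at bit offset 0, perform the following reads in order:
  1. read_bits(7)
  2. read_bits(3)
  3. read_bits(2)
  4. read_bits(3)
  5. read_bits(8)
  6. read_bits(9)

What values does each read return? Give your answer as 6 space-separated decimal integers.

Read 1: bits[0:7] width=7 -> value=75 (bin 1001011); offset now 7 = byte 0 bit 7; 25 bits remain
Read 2: bits[7:10] width=3 -> value=0 (bin 000); offset now 10 = byte 1 bit 2; 22 bits remain
Read 3: bits[10:12] width=2 -> value=2 (bin 10); offset now 12 = byte 1 bit 4; 20 bits remain
Read 4: bits[12:15] width=3 -> value=7 (bin 111); offset now 15 = byte 1 bit 7; 17 bits remain
Read 5: bits[15:23] width=8 -> value=252 (bin 11111100); offset now 23 = byte 2 bit 7; 9 bits remain
Read 6: bits[23:32] width=9 -> value=452 (bin 111000100); offset now 32 = byte 4 bit 0; 0 bits remain

Answer: 75 0 2 7 252 452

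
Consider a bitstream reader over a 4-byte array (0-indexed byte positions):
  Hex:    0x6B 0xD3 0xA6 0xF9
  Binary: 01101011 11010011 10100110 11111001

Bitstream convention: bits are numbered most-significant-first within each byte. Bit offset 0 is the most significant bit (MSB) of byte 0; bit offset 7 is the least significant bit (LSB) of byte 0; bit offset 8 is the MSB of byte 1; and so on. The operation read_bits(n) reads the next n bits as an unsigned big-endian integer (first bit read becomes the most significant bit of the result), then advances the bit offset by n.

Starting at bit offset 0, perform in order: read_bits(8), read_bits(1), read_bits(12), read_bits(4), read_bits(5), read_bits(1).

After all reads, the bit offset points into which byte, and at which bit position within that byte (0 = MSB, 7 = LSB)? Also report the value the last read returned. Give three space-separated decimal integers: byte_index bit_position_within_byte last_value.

Read 1: bits[0:8] width=8 -> value=107 (bin 01101011); offset now 8 = byte 1 bit 0; 24 bits remain
Read 2: bits[8:9] width=1 -> value=1 (bin 1); offset now 9 = byte 1 bit 1; 23 bits remain
Read 3: bits[9:21] width=12 -> value=2676 (bin 101001110100); offset now 21 = byte 2 bit 5; 11 bits remain
Read 4: bits[21:25] width=4 -> value=13 (bin 1101); offset now 25 = byte 3 bit 1; 7 bits remain
Read 5: bits[25:30] width=5 -> value=30 (bin 11110); offset now 30 = byte 3 bit 6; 2 bits remain
Read 6: bits[30:31] width=1 -> value=0 (bin 0); offset now 31 = byte 3 bit 7; 1 bits remain

Answer: 3 7 0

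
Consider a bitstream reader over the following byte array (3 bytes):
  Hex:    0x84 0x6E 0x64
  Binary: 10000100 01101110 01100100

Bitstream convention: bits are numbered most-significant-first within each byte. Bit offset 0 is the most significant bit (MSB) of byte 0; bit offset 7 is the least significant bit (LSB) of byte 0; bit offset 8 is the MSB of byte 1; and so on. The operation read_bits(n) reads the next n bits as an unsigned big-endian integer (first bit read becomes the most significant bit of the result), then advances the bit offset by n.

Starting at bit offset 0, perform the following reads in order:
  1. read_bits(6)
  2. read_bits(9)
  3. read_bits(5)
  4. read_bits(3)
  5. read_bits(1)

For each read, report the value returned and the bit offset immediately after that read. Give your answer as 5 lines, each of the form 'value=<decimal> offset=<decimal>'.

Read 1: bits[0:6] width=6 -> value=33 (bin 100001); offset now 6 = byte 0 bit 6; 18 bits remain
Read 2: bits[6:15] width=9 -> value=55 (bin 000110111); offset now 15 = byte 1 bit 7; 9 bits remain
Read 3: bits[15:20] width=5 -> value=6 (bin 00110); offset now 20 = byte 2 bit 4; 4 bits remain
Read 4: bits[20:23] width=3 -> value=2 (bin 010); offset now 23 = byte 2 bit 7; 1 bits remain
Read 5: bits[23:24] width=1 -> value=0 (bin 0); offset now 24 = byte 3 bit 0; 0 bits remain

Answer: value=33 offset=6
value=55 offset=15
value=6 offset=20
value=2 offset=23
value=0 offset=24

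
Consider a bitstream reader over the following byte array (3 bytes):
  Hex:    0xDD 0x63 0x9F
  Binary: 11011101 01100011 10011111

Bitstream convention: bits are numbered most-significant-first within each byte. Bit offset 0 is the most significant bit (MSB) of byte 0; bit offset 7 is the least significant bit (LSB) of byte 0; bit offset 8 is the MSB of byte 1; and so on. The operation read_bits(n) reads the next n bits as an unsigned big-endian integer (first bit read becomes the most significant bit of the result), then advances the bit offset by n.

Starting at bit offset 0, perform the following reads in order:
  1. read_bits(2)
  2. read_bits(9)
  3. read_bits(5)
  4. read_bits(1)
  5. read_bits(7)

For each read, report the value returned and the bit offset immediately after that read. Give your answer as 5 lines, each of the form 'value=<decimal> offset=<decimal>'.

Answer: value=3 offset=2
value=235 offset=11
value=3 offset=16
value=1 offset=17
value=31 offset=24

Derivation:
Read 1: bits[0:2] width=2 -> value=3 (bin 11); offset now 2 = byte 0 bit 2; 22 bits remain
Read 2: bits[2:11] width=9 -> value=235 (bin 011101011); offset now 11 = byte 1 bit 3; 13 bits remain
Read 3: bits[11:16] width=5 -> value=3 (bin 00011); offset now 16 = byte 2 bit 0; 8 bits remain
Read 4: bits[16:17] width=1 -> value=1 (bin 1); offset now 17 = byte 2 bit 1; 7 bits remain
Read 5: bits[17:24] width=7 -> value=31 (bin 0011111); offset now 24 = byte 3 bit 0; 0 bits remain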